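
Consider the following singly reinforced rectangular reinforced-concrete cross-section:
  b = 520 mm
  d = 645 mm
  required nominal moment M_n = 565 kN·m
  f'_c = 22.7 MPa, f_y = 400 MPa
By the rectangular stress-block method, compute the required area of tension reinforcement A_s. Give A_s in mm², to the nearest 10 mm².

With M_n = 0.85 f'_c a b (d − a/2), solve the quadratic for a:
a = d − √(d² − 2M_n/(0.85 f'_c b)) = 645 − √(645² − 2 × 565×10⁶/(0.85 × 22.7 × 520)) = 94.18 mm.
A_s = 0.85 f'_c a b / f_y = 0.85 × 22.7 × 94.18 × 520 / 400 = 2362.4 mm².

A_s ≈ 2360 mm²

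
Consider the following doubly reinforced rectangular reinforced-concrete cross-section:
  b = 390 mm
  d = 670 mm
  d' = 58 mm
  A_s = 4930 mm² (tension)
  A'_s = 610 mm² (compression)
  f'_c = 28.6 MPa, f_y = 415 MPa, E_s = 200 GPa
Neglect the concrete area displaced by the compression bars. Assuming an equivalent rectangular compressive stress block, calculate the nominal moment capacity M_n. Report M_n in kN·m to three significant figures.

M_n ≈ 1190 kN·m

Assume both tension and compression steel yield.
Net tension couple steel: A_s − A'_s = 4320 mm².
a = (A_s − A'_s) f_y / (0.85 f'_c b) = 1792800/(0.85 × 28.6 × 390) = 189.10 mm.
c = a/β₁ = 189.10/0.846 = 223.52 mm; ε'_s = 0.003(c − d')/c = 0.0022 ≥ f_y/E_s = 0.0021, so compression steel does yield.
M_n = (A_s − A'_s) f_y (d − a/2) + A'_s f_y (d − d') = [1792800 × (670 − 94.55) + 253150 × (670 − 58)] × 10⁻⁶ = 1031.67 + 154.93 = 1186.60 kN·m.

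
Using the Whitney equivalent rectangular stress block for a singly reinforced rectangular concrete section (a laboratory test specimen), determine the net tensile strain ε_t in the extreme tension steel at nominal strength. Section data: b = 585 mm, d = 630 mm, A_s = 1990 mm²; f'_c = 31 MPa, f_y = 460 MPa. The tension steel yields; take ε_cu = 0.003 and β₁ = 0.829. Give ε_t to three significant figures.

ε_t ≈ 0.0234

a = A_s f_y/(0.85 f'_c b) = 59.38 mm.
β₁ = 0.829, so c = a/β₁ = 59.38/0.829 = 71.63 mm.
From the linear strain diagram with ε_cu = 0.003: ε_t = 0.003 (d − c)/c = 0.003 × (630 − 71.63)/71.63 = 0.0234.
Since ε_t ≥ 0.005, the section is tension-controlled.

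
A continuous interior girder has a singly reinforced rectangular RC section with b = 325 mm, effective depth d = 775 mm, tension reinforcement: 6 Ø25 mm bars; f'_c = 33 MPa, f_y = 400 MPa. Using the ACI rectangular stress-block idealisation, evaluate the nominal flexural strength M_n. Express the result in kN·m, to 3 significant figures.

A_s = 6 × 491 = 2946 mm².
T = A_s f_y = 2946 × 400 = 1178400 N = 1178.4 kN.
From C = T: a = T/(0.85 f'_c b) = 1178400/(0.85 × 33 × 325) = 129.26 mm.
M_n = T(d − a/2) = 1178.4 kN × (775 − 64.63) mm = 837.10 kN·m.

M_n ≈ 837 kN·m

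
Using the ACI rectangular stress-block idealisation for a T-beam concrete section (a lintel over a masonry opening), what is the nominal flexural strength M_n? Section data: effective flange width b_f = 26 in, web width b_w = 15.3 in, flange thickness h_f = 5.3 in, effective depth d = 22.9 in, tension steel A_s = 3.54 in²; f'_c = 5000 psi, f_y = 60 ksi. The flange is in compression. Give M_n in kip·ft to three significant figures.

Tension: T = A_s f_y = 3.54 × 60 = 212.4 kips.
Try a within the flange: a = T/(0.85 f'_c b_f) = 212.4/(0.85 × 5 × 26) = 1.922 in.
Since a = 1.922 ≤ h_f = 5.3 in, the stress block lies entirely in the flange; analyse as a rectangular beam of width b_f.
M_n = T(d − a/2) = 212.4 × (22.9 − 0.961) = 4659.8 kip·in.
M_n = 4659.8/12 = 388.32 kip·ft.

M_n ≈ 388 kip·ft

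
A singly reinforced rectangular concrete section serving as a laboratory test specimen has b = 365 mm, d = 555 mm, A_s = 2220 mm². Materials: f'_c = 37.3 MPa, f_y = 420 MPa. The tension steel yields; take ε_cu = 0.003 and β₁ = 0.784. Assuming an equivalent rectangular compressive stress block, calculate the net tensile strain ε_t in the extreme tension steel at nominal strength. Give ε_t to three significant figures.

a = A_s f_y/(0.85 f'_c b) = 80.57 mm.
β₁ = 0.784, so c = a/β₁ = 80.57/0.784 = 102.77 mm.
From the linear strain diagram with ε_cu = 0.003: ε_t = 0.003 (d − c)/c = 0.003 × (555 − 102.77)/102.77 = 0.0132.
Since ε_t ≥ 0.005, the section is tension-controlled.

ε_t ≈ 0.0132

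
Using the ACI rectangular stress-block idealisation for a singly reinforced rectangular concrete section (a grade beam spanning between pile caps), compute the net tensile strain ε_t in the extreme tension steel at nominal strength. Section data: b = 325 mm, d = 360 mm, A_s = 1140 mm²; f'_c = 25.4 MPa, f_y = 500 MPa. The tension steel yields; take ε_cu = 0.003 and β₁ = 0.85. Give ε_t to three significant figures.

a = A_s f_y/(0.85 f'_c b) = 81.23 mm.
β₁ = 0.85, so c = a/β₁ = 81.23/0.85 = 95.56 mm.
From the linear strain diagram with ε_cu = 0.003: ε_t = 0.003 (d − c)/c = 0.003 × (360 − 95.56)/95.56 = 0.00830.
Since ε_t ≥ 0.005, the section is tension-controlled.

ε_t ≈ 0.00830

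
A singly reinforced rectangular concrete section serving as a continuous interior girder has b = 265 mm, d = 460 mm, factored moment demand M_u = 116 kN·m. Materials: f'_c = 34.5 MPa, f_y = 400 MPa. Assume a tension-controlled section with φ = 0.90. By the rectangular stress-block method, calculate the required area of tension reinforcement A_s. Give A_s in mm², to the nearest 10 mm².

M_n = M_u/φ = 116/0.90 = 128.889 kN·m.
With M_n = 0.85 f'_c a b (d − a/2), solve the quadratic for a:
a = d − √(d² − 2M_n/(0.85 f'_c b)) = 460 − √(460² − 2 × 128.889×10⁶/(0.85 × 34.5 × 265)) = 37.59 mm.
A_s = 0.85 f'_c a b / f_y = 0.85 × 34.5 × 37.59 × 265 / 400 = 730.3 mm².

A_s ≈ 730 mm²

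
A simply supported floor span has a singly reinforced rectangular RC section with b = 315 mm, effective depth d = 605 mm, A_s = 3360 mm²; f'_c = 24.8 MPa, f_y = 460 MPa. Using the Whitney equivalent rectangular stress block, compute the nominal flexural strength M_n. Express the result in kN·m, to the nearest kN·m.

M_n ≈ 755 kN·m

T = A_s f_y = 3360 × 460 = 1545600 N = 1545.6 kN.
From C = T: a = T/(0.85 f'_c b) = 1545600/(0.85 × 24.8 × 315) = 232.76 mm.
M_n = T(d − a/2) = 1545.6 kN × (605 − 116.38) mm = 755.21 kN·m.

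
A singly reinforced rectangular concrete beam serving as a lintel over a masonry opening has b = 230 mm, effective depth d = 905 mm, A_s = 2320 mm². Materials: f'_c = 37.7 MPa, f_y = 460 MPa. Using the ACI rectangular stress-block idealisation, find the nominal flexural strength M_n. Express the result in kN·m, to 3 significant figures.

M_n ≈ 889 kN·m

T = A_s f_y = 2320 × 460 = 1067200 N = 1067.2 kN.
From C = T: a = T/(0.85 f'_c b) = 1067200/(0.85 × 37.7 × 230) = 144.80 mm.
M_n = T(d − a/2) = 1067.2 kN × (905 − 72.4) mm = 888.55 kN·m.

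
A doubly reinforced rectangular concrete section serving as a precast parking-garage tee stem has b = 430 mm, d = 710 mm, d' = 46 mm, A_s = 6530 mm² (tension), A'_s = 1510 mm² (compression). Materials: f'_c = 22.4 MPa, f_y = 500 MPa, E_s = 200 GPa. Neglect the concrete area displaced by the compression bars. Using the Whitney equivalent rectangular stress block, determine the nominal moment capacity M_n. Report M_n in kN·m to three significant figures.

M_n ≈ 1900 kN·m

Assume both tension and compression steel yield.
Net tension couple steel: A_s − A'_s = 5020 mm².
a = (A_s − A'_s) f_y / (0.85 f'_c b) = 2510000/(0.85 × 22.4 × 430) = 306.58 mm.
c = a/β₁ = 306.58/0.85 = 360.68 mm; ε'_s = 0.003(c − d')/c = 0.0026 ≥ f_y/E_s = 0.0025, so compression steel does yield.
M_n = (A_s − A'_s) f_y (d − a/2) + A'_s f_y (d − d') = [2510000 × (710 − 153.29) + 755000 × (710 − 46)] × 10⁻⁶ = 1397.34 + 501.32 = 1898.66 kN·m.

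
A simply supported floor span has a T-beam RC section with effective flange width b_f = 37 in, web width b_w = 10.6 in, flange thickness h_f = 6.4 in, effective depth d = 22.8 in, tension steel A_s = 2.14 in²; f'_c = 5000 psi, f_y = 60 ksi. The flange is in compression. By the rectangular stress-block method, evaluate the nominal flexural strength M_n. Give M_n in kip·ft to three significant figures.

Tension: T = A_s f_y = 2.14 × 60 = 128.4 kips.
Try a within the flange: a = T/(0.85 f'_c b_f) = 128.4/(0.85 × 5 × 37) = 0.817 in.
Since a = 0.817 ≤ h_f = 6.4 in, the stress block lies entirely in the flange; analyse as a rectangular beam of width b_f.
M_n = T(d − a/2) = 128.4 × (22.8 − 0.4085) = 2875.1 kip·in.
M_n = 2875.1/12 = 239.59 kip·ft.

M_n ≈ 240 kip·ft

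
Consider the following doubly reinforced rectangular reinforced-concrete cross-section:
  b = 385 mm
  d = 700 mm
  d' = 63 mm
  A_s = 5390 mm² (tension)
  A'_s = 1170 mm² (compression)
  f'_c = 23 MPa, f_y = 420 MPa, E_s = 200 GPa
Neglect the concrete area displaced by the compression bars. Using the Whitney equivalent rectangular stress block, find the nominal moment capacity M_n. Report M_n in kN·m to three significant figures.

M_n ≈ 1350 kN·m

Assume both tension and compression steel yield.
Net tension couple steel: A_s − A'_s = 4220 mm².
a = (A_s − A'_s) f_y / (0.85 f'_c b) = 1772400/(0.85 × 23 × 385) = 235.48 mm.
c = a/β₁ = 235.48/0.85 = 277.04 mm; ε'_s = 0.003(c − d')/c = 0.0023 ≥ f_y/E_s = 0.0021, so compression steel does yield.
M_n = (A_s − A'_s) f_y (d − a/2) + A'_s f_y (d − d') = [1772400 × (700 − 117.74) + 491400 × (700 − 63)] × 10⁻⁶ = 1032.00 + 313.02 = 1345.02 kN·m.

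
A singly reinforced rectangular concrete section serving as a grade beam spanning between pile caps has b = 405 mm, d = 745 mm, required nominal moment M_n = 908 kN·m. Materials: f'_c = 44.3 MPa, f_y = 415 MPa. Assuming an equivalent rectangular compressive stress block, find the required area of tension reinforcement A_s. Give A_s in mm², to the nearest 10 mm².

A_s ≈ 3110 mm²

With M_n = 0.85 f'_c a b (d − a/2), solve the quadratic for a:
a = d − √(d² − 2M_n/(0.85 f'_c b)) = 745 − √(745² − 2 × 908×10⁶/(0.85 × 44.3 × 405)) = 84.74 mm.
A_s = 0.85 f'_c a b / f_y = 0.85 × 44.3 × 84.74 × 405 / 415 = 3114.0 mm².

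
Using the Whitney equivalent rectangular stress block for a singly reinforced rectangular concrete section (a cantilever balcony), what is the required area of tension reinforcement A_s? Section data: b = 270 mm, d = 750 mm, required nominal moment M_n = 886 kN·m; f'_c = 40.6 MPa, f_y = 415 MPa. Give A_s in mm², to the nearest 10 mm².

With M_n = 0.85 f'_c a b (d − a/2), solve the quadratic for a:
a = d − √(d² − 2M_n/(0.85 f'_c b)) = 750 − √(750² − 2 × 886×10⁶/(0.85 × 40.6 × 270)) = 139.82 mm.
A_s = 0.85 f'_c a b / f_y = 0.85 × 40.6 × 139.82 × 270 / 415 = 3139.3 mm².

A_s ≈ 3140 mm²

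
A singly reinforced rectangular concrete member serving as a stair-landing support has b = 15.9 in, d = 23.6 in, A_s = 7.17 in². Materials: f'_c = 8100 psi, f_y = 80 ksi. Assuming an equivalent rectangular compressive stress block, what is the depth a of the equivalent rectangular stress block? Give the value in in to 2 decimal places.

a ≈ 5.24 in

T = A_s f_y = 7.17 × 80 = 573.6 kips.
a = T/(0.85 f'_c b) = 573.6/(0.85 × 8.1 × 15.9) = 5.24 in.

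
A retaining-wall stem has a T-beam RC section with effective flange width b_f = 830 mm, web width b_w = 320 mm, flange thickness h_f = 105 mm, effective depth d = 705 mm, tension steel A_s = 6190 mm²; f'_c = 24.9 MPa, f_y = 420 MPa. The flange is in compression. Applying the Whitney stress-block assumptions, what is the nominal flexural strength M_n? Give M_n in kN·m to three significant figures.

M_n ≈ 1610 kN·m

Tension: T = A_s f_y = 6190 × 420 = 2599800 N.
Try a within the flange: a = T/(0.85 f'_c b_f) = 2599800/(0.85 × 24.9 × 830) = 147.99 mm.
a = 147.99 > h_f = 105 mm: the block extends into the web. Split into flange-overhang and web parts.
C_f = 0.85 f'_c (b_f − b_w) h_f = 0.85 × 24.9 × (830 − 320) × 105 = 1133386 N.
Remaining web compression depth: a_w = (T − C_f)/(0.85 f'_c b_w) = (2599800 − 1133386)/(0.85 × 24.9 × 320) = 216.52 mm.
M_n = C_f(d − h_f/2) + (T − C_f)(d − a_w/2) = 1133386 × (705 − 52.5) + 1466414 × (705 − 108.26) = 739.53 + 875.07 = 1614.60 × 10⁶ N·mm.
M_n = 1614.60 kN·m.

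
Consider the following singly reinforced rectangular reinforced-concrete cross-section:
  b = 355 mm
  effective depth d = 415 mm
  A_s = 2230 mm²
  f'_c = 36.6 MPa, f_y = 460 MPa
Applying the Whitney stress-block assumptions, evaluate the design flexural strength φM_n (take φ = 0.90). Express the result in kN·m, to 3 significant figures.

φM_n ≈ 340 kN·m

T = A_s f_y = 2230 × 460 = 1025800 N = 1025.8 kN.
From C = T: a = T/(0.85 f'_c b) = 1025800/(0.85 × 36.6 × 355) = 92.88 mm.
M_n = T(d − a/2) = 1025.8 kN × (415 − 46.44) mm = 378.07 kN·m.
φM_n = 0.90 × 378.07 = 340.26 kN·m.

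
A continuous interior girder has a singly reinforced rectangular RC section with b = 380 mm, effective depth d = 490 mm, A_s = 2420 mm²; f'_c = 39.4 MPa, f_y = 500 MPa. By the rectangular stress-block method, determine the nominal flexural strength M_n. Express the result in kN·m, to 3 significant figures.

M_n ≈ 535 kN·m

T = A_s f_y = 2420 × 500 = 1210000 N = 1210 kN.
From C = T: a = T/(0.85 f'_c b) = 1210000/(0.85 × 39.4 × 380) = 95.08 mm.
M_n = T(d − a/2) = 1210 kN × (490 − 47.54) mm = 535.38 kN·m.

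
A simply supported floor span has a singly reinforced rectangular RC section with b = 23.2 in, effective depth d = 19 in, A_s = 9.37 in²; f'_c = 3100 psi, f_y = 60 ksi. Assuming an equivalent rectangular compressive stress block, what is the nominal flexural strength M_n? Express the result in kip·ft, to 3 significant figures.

T = A_s f_y = 9.37 × 60 = 562.2 kips.
a = T/(0.85 f'_c b) = 562.2/(0.85 × 3.1 × 23.2) = 9.196 in.
M_n = T(d − a/2) = 562.2 × (19 − 4.598) = 8096.8 kip·in = 8096.8/12 = 674.73 kip·ft.

M_n ≈ 675 kip·ft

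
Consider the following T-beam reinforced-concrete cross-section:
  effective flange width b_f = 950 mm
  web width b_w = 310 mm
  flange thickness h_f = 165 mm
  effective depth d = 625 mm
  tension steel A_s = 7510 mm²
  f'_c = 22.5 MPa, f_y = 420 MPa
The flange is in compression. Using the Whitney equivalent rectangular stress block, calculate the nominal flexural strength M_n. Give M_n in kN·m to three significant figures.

M_n ≈ 1700 kN·m

Tension: T = A_s f_y = 7510 × 420 = 3154200 N.
Try a within the flange: a = T/(0.85 f'_c b_f) = 3154200/(0.85 × 22.5 × 950) = 173.61 mm.
a = 173.61 > h_f = 165 mm: the block extends into the web. Split into flange-overhang and web parts.
C_f = 0.85 f'_c (b_f − b_w) h_f = 0.85 × 22.5 × (950 − 310) × 165 = 2019600 N.
Remaining web compression depth: a_w = (T − C_f)/(0.85 f'_c b_w) = (3154200 − 2019600)/(0.85 × 22.5 × 310) = 191.37 mm.
M_n = C_f(d − h_f/2) + (T − C_f)(d − a_w/2) = 2019600 × (625 − 82.5) + 1134600 × (625 − 95.685) = 1095.63 + 600.56 = 1696.19 × 10⁶ N·mm.
M_n = 1696.19 kN·m.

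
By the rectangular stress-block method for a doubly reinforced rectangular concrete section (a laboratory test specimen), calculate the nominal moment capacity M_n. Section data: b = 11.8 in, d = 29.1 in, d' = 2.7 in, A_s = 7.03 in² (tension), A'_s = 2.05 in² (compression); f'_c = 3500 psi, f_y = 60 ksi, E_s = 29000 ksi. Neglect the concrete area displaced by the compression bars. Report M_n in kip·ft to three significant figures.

M_n ≈ 889 kip·ft

Assume both steels yield.
a = (A_s − A'_s) f_y/(0.85 f'_c b) = (7.03 − 2.05) × 60/(0.85 × 3.5 × 11.8) = 8.512 in.
c = a/β₁ = 8.512/0.85 = 10.014 in; ε'_s = 0.003(c − d')/c = 0.0022 ≥ ε_y = 0.0021, so the compression steel yields.
M_n = (A_s − A'_s) f_y (d − a/2) + A'_s f_y (d − d') = 298.8 × (29.1 − 4.256) + 123 × (29.1 − 2.7) = 7423.4 + 3247.2 = 10670.6 kip·in = 10670.6/12 = 889.22 kip·ft.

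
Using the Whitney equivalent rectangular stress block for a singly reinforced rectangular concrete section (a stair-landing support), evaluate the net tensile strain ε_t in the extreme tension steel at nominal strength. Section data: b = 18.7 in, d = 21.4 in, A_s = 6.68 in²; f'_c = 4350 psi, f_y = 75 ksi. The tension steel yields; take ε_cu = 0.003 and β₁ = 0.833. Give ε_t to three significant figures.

ε_t ≈ 0.00438

a = A_s f_y/(0.85 f'_c b) = 7.246 in.
β₁ = 0.833, so c = a/β₁ = 7.246/0.833 = 8.699 in.
From the linear strain diagram with ε_cu = 0.003: ε_t = 0.003 (d − c)/c = 0.003 × (21.4 − 8.699)/8.699 = 0.00438.
ε_t is between 0.004 and 0.005 — transition zone.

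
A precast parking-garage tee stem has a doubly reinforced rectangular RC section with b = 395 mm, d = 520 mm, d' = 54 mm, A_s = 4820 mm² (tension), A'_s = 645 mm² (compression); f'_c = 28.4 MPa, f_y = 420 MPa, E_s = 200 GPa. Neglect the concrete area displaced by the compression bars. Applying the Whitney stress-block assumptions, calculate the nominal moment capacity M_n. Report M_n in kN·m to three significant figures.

Assume both tension and compression steel yield.
Net tension couple steel: A_s − A'_s = 4175 mm².
a = (A_s − A'_s) f_y / (0.85 f'_c b) = 1753500/(0.85 × 28.4 × 395) = 183.90 mm.
c = a/β₁ = 183.90/0.847 = 217.12 mm; ε'_s = 0.003(c − d')/c = 0.0023 ≥ f_y/E_s = 0.0021, so compression steel does yield.
M_n = (A_s − A'_s) f_y (d − a/2) + A'_s f_y (d − d') = [1753500 × (520 − 91.95) + 270900 × (520 − 54)] × 10⁻⁶ = 750.59 + 126.24 = 876.83 kN·m.

M_n ≈ 877 kN·m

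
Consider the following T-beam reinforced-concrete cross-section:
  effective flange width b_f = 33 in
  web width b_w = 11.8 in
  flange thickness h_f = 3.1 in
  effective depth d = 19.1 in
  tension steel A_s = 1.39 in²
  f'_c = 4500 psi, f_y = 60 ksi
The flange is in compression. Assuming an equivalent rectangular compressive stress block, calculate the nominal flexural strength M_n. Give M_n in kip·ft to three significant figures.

M_n ≈ 130 kip·ft

Tension: T = A_s f_y = 1.39 × 60 = 83.4 kips.
Try a within the flange: a = T/(0.85 f'_c b_f) = 83.4/(0.85 × 4.5 × 33) = 0.661 in.
Since a = 0.661 ≤ h_f = 3.1 in, the stress block lies entirely in the flange; analyse as a rectangular beam of width b_f.
M_n = T(d − a/2) = 83.4 × (19.1 − 0.3305) = 1565.4 kip·in.
M_n = 1565.4/12 = 130.45 kip·ft.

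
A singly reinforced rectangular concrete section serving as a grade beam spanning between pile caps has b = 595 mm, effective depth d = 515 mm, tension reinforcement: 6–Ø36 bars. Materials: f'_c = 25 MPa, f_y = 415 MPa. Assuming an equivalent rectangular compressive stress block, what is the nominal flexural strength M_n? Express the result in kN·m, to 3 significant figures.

A_s = 6 × 1018 = 6108 mm².
T = A_s f_y = 6108 × 415 = 2534820 N = 2534.82 kN.
From C = T: a = T/(0.85 f'_c b) = 2534820/(0.85 × 25 × 595) = 200.48 mm.
M_n = T(d − a/2) = 2534.82 kN × (515 − 100.24) mm = 1051.34 kN·m.

M_n ≈ 1050 kN·m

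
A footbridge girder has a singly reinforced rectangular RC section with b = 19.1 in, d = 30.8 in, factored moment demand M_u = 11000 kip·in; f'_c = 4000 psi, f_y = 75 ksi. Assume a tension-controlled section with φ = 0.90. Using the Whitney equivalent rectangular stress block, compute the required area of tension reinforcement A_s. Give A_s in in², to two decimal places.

A_s ≈ 5.96 in²

M_n = M_u/φ = 11000/0.90 = 12222.2 kip·in.
From M_n = 0.85 f'_c a b (d − a/2):
a = d − √(d² − 2M_n/(0.85 f'_c b)) = 30.8 − √(30.8² − 2 × 12222.2/(0.85 × 4 × 19.1)) = 6.879 in.
A_s = 0.85 f'_c a b / f_y = 0.85 × 4 × 6.879 × 19.1 / 75 = 5.956 in².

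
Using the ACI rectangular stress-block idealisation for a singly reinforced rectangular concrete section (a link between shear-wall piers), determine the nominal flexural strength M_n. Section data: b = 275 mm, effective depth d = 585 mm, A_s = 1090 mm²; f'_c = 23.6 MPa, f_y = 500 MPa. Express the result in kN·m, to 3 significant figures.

T = A_s f_y = 1090 × 500 = 545000 N = 545 kN.
From C = T: a = T/(0.85 f'_c b) = 545000/(0.85 × 23.6 × 275) = 98.79 mm.
M_n = T(d − a/2) = 545 kN × (585 − 49.395) mm = 291.90 kN·m.

M_n ≈ 292 kN·m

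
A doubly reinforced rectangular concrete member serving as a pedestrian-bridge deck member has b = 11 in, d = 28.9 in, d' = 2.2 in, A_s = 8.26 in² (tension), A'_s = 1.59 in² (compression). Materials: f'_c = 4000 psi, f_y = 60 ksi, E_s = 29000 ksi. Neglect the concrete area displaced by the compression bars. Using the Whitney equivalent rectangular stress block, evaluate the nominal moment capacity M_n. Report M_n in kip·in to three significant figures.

M_n ≈ 12000 kip·in

Assume both steels yield.
a = (A_s − A'_s) f_y/(0.85 f'_c b) = (8.26 − 1.59) × 60/(0.85 × 4 × 11) = 10.701 in.
c = a/β₁ = 10.701/0.85 = 12.589 in; ε'_s = 0.003(c − d')/c = 0.0025 ≥ ε_y = 0.0021, so the compression steel yields.
M_n = (A_s − A'_s) f_y (d − a/2) + A'_s f_y (d − d') = 400.2 × (28.9 − 5.3505) + 95.4 × (28.9 − 2.2) = 9424.5 + 2547.2 = 11971.7 kip·in.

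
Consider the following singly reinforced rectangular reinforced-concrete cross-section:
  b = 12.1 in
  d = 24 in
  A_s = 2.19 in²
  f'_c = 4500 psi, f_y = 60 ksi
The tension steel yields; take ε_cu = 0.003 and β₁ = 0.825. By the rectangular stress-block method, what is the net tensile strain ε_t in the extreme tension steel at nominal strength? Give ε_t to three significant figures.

ε_t ≈ 0.0179

a = A_s f_y/(0.85 f'_c b) = 2.839 in.
β₁ = 0.825, so c = a/β₁ = 2.839/0.825 = 3.441 in.
From the linear strain diagram with ε_cu = 0.003: ε_t = 0.003 (d − c)/c = 0.003 × (24 − 3.441)/3.441 = 0.0179.
Since ε_t ≥ 0.005, the section is tension-controlled.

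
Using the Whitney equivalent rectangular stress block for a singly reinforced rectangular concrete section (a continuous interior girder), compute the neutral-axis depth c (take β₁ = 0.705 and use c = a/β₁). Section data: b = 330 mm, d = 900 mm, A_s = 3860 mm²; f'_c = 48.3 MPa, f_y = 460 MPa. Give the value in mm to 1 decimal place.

T = A_s f_y = 3860 × 460 = 1775600 N = 1775.6 kN.
Setting C = 0.85 f'_c a b equal to T: a = 1775600/(0.85 × 48.3 × 330) = 131.058 mm.
With β₁ = 0.705, c = a/β₁ = 131.058/0.705 = 185.9 mm.

c ≈ 185.9 mm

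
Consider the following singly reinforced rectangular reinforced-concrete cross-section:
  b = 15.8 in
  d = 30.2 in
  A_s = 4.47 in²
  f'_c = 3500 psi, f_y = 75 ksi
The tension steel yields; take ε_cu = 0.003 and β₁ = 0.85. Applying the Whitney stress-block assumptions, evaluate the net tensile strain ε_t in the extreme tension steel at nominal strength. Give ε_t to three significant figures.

a = A_s f_y/(0.85 f'_c b) = 7.132 in.
β₁ = 0.85, so c = a/β₁ = 7.132/0.85 = 8.391 in.
From the linear strain diagram with ε_cu = 0.003: ε_t = 0.003 (d − c)/c = 0.003 × (30.2 − 8.391)/8.391 = 0.00780.
Since ε_t ≥ 0.005, the section is tension-controlled.

ε_t ≈ 0.00780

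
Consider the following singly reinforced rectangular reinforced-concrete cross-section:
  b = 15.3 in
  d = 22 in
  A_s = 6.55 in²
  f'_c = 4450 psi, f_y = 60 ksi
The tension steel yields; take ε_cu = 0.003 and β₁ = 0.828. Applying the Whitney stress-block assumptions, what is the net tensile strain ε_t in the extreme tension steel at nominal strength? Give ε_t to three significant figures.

a = A_s f_y/(0.85 f'_c b) = 6.791 in.
β₁ = 0.828, so c = a/β₁ = 6.791/0.828 = 8.202 in.
From the linear strain diagram with ε_cu = 0.003: ε_t = 0.003 (d − c)/c = 0.003 × (22 − 8.202)/8.202 = 0.00505.
Since ε_t ≥ 0.005, the section is tension-controlled.

ε_t ≈ 0.00505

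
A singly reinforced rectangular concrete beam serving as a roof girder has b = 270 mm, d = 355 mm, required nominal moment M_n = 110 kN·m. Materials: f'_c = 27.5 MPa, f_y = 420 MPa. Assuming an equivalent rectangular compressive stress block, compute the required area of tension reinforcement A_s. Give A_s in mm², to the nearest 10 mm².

With M_n = 0.85 f'_c a b (d − a/2), solve the quadratic for a:
a = d − √(d² − 2M_n/(0.85 f'_c b)) = 355 − √(355² − 2 × 110×10⁶/(0.85 × 27.5 × 270)) = 53.06 mm.
A_s = 0.85 f'_c a b / f_y = 0.85 × 27.5 × 53.06 × 270 / 420 = 797.3 mm².

A_s ≈ 800 mm²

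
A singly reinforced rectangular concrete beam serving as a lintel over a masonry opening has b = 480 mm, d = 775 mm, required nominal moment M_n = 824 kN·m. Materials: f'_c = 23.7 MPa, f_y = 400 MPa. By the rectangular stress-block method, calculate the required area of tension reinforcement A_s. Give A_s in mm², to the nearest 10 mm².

A_s ≈ 2880 mm²

With M_n = 0.85 f'_c a b (d − a/2), solve the quadratic for a:
a = d − √(d² − 2M_n/(0.85 f'_c b)) = 775 − √(775² − 2 × 824×10⁶/(0.85 × 23.7 × 480)) = 119.11 mm.
A_s = 0.85 f'_c a b / f_y = 0.85 × 23.7 × 119.11 × 480 / 400 = 2879.4 mm².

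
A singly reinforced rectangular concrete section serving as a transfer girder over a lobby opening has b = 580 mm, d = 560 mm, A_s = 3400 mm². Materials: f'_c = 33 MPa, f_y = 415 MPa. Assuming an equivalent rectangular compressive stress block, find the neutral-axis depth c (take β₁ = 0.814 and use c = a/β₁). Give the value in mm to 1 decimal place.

c ≈ 106.5 mm

T = A_s f_y = 3400 × 415 = 1411000 N = 1411 kN.
Setting C = 0.85 f'_c a b equal to T: a = 1411000/(0.85 × 33 × 580) = 86.729 mm.
With β₁ = 0.814, c = a/β₁ = 86.729/0.814 = 106.5 mm.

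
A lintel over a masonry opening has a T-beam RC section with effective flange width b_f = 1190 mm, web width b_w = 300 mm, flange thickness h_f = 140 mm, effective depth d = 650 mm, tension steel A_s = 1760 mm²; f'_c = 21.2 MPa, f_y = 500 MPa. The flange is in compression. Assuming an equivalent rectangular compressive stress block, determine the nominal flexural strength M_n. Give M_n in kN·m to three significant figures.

M_n ≈ 554 kN·m

Tension: T = A_s f_y = 1760 × 500 = 880000 N.
Try a within the flange: a = T/(0.85 f'_c b_f) = 880000/(0.85 × 21.2 × 1190) = 41.04 mm.
Since a = 41.04 ≤ h_f = 140 mm, the stress block lies entirely in the flange; analyse as a rectangular beam of width b_f.
M_n = T(d − a/2) = 880000 × (650 − 20.52) = 553.94 × 10⁶ N·mm.
M_n = 553.94 kN·m.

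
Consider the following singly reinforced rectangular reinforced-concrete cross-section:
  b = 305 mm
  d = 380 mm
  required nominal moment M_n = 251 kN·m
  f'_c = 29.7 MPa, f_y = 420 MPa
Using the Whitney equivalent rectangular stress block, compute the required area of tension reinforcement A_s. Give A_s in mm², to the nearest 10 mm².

With M_n = 0.85 f'_c a b (d − a/2), solve the quadratic for a:
a = d − √(d² − 2M_n/(0.85 f'_c b)) = 380 − √(380² − 2 × 251×10⁶/(0.85 × 29.7 × 305)) = 98.57 mm.
A_s = 0.85 f'_c a b / f_y = 0.85 × 29.7 × 98.57 × 305 / 420 = 1807.1 mm².

A_s ≈ 1810 mm²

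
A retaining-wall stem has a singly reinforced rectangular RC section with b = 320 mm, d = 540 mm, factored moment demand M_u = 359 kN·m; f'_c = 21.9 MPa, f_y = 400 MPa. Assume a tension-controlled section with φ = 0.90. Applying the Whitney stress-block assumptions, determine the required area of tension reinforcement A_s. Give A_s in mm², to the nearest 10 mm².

M_n = M_u/φ = 359/0.90 = 398.889 kN·m.
With M_n = 0.85 f'_c a b (d − a/2), solve the quadratic for a:
a = d − √(d² − 2M_n/(0.85 f'_c b)) = 540 − √(540² − 2 × 398.889×10⁶/(0.85 × 21.9 × 320)) = 142.92 mm.
A_s = 0.85 f'_c a b / f_y = 0.85 × 21.9 × 142.92 × 320 / 400 = 2128.4 mm².

A_s ≈ 2130 mm²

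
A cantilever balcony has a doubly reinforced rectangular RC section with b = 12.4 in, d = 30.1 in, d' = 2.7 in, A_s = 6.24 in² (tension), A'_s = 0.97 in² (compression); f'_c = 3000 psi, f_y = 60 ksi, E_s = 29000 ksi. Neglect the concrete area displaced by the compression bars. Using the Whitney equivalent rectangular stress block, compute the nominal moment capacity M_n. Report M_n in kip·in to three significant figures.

M_n ≈ 9530 kip·in

Assume both steels yield.
a = (A_s − A'_s) f_y/(0.85 f'_c b) = (6.24 − 0.97) × 60/(0.85 × 3 × 12.4) = 10.000 in.
c = a/β₁ = 10.000/0.85 = 11.765 in; ε'_s = 0.003(c − d')/c = 0.0023 ≥ ε_y = 0.0021, so the compression steel yields.
M_n = (A_s − A'_s) f_y (d − a/2) + A'_s f_y (d − d') = 316.2 × (30.1 − 5) + 58.2 × (30.1 − 2.7) = 7936.6 + 1594.7 = 9531.3 kip·in.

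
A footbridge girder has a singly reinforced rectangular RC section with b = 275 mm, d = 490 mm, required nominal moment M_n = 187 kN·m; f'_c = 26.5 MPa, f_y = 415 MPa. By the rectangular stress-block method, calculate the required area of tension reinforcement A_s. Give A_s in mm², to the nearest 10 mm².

A_s ≈ 990 mm²

With M_n = 0.85 f'_c a b (d − a/2), solve the quadratic for a:
a = d − √(d² − 2M_n/(0.85 f'_c b)) = 490 − √(490² − 2 × 187×10⁶/(0.85 × 26.5 × 275)) = 66.06 mm.
A_s = 0.85 f'_c a b / f_y = 0.85 × 26.5 × 66.06 × 275 / 415 = 986.0 mm².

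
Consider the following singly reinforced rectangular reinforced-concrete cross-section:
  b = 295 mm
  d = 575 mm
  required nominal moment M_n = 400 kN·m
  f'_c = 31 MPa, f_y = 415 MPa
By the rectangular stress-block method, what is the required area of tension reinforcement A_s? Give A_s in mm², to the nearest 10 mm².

With M_n = 0.85 f'_c a b (d − a/2), solve the quadratic for a:
a = d − √(d² − 2M_n/(0.85 f'_c b)) = 575 − √(575² − 2 × 400×10⁶/(0.85 × 31 × 295)) = 97.81 mm.
A_s = 0.85 f'_c a b / f_y = 0.85 × 31 × 97.81 × 295 / 415 = 1832.1 mm².

A_s ≈ 1830 mm²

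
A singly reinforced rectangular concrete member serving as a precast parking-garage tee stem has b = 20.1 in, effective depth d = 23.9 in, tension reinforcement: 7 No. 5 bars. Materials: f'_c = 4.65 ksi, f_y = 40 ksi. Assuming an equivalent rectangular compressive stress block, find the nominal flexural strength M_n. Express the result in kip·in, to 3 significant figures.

A_s = 7 × 0.31 = 2.17 in².
T = A_s f_y = 2.17 × 40 = 86.8 kips.
a = T/(0.85 f'_c b) = 86.8/(0.85 × 4.65 × 20.1) = 1.093 in.
M_n = T(d − a/2) = 86.8 × (23.9 − 0.5465) = 2027.1 kip·in.

M_n ≈ 2030 kip·in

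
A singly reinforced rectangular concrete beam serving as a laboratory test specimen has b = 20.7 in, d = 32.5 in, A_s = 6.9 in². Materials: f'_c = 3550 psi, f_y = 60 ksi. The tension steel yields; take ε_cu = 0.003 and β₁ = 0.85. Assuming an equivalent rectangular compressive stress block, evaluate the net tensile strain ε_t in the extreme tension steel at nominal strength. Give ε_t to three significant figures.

a = A_s f_y/(0.85 f'_c b) = 6.628 in.
β₁ = 0.85, so c = a/β₁ = 6.628/0.85 = 7.798 in.
From the linear strain diagram with ε_cu = 0.003: ε_t = 0.003 (d − c)/c = 0.003 × (32.5 − 7.798)/7.798 = 0.00950.
Since ε_t ≥ 0.005, the section is tension-controlled.

ε_t ≈ 0.00950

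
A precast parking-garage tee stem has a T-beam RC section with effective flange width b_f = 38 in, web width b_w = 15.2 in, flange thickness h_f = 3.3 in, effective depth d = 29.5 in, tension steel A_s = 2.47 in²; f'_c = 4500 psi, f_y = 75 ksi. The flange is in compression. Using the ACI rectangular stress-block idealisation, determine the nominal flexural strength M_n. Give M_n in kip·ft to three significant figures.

Tension: T = A_s f_y = 2.47 × 75 = 185.25 kips.
Try a within the flange: a = T/(0.85 f'_c b_f) = 185.25/(0.85 × 4.5 × 38) = 1.275 in.
Since a = 1.275 ≤ h_f = 3.3 in, the stress block lies entirely in the flange; analyse as a rectangular beam of width b_f.
M_n = T(d − a/2) = 185.25 × (29.5 − 0.6375) = 5346.8 kip·in.
M_n = 5346.8/12 = 445.57 kip·ft.

M_n ≈ 446 kip·ft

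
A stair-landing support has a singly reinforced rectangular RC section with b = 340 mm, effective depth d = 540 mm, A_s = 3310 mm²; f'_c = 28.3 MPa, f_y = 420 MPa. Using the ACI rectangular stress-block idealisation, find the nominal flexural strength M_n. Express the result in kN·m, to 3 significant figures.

T = A_s f_y = 3310 × 420 = 1390200 N = 1390.2 kN.
From C = T: a = T/(0.85 f'_c b) = 1390200/(0.85 × 28.3 × 340) = 169.98 mm.
M_n = T(d − a/2) = 1390.2 kN × (540 − 84.99) mm = 632.55 kN·m.

M_n ≈ 633 kN·m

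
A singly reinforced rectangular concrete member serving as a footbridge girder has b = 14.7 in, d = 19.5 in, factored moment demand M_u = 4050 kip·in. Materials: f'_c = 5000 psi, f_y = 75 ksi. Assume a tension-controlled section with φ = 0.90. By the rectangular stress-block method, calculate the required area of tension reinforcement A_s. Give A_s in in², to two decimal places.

A_s ≈ 3.44 in²

M_n = M_u/φ = 4050/0.90 = 4500 kip·in.
From M_n = 0.85 f'_c a b (d − a/2):
a = d − √(d² − 2M_n/(0.85 f'_c b)) = 19.5 − √(19.5² − 2 × 4500/(0.85 × 5 × 14.7)) = 4.131 in.
A_s = 0.85 f'_c a b / f_y = 0.85 × 5 × 4.131 × 14.7 / 75 = 3.441 in².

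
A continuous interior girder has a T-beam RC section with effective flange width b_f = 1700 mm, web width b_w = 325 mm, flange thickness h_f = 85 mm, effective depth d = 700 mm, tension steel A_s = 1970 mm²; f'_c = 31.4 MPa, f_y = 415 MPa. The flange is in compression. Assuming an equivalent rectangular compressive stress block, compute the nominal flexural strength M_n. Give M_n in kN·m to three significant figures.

Tension: T = A_s f_y = 1970 × 415 = 817550 N.
Try a within the flange: a = T/(0.85 f'_c b_f) = 817550/(0.85 × 31.4 × 1700) = 18.02 mm.
Since a = 18.02 ≤ h_f = 85 mm, the stress block lies entirely in the flange; analyse as a rectangular beam of width b_f.
M_n = T(d − a/2) = 817550 × (700 − 9.01) = 564.92 × 10⁶ N·mm.
M_n = 564.92 kN·m.

M_n ≈ 565 kN·m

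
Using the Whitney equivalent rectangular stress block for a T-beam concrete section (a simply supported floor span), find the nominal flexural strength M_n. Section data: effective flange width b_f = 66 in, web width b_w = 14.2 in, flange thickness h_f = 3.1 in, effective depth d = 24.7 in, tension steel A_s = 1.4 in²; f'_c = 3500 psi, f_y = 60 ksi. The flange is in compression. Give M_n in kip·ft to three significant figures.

M_n ≈ 171 kip·ft

Tension: T = A_s f_y = 1.4 × 60 = 84 kips.
Try a within the flange: a = T/(0.85 f'_c b_f) = 84/(0.85 × 3.5 × 66) = 0.428 in.
Since a = 0.428 ≤ h_f = 3.1 in, the stress block lies entirely in the flange; analyse as a rectangular beam of width b_f.
M_n = T(d − a/2) = 84 × (24.7 − 0.214) = 2056.8 kip·in.
M_n = 2056.8/12 = 171.40 kip·ft.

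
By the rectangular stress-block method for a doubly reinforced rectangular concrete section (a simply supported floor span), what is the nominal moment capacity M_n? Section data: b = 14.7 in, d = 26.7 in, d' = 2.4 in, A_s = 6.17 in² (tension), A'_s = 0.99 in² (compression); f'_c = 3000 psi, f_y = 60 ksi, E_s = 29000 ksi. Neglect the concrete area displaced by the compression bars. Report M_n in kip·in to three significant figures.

M_n ≈ 8450 kip·in

Assume both steels yield.
a = (A_s − A'_s) f_y/(0.85 f'_c b) = (6.17 − 0.99) × 60/(0.85 × 3 × 14.7) = 8.291 in.
c = a/β₁ = 8.291/0.85 = 9.754 in; ε'_s = 0.003(c − d')/c = 0.0023 ≥ ε_y = 0.0021, so the compression steel yields.
M_n = (A_s − A'_s) f_y (d − a/2) + A'_s f_y (d − d') = 310.8 × (26.7 − 4.1455) + 59.4 × (26.7 − 2.4) = 7009.9 + 1443.4 = 8453.3 kip·in.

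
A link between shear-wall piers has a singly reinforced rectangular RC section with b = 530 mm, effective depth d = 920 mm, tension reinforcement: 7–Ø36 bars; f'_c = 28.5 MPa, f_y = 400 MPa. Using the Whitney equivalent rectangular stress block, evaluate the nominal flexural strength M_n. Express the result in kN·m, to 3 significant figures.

M_n ≈ 2310 kN·m

A_s = 7 × 1018 = 7126 mm².
T = A_s f_y = 7126 × 400 = 2850400 N = 2850.4 kN.
From C = T: a = T/(0.85 f'_c b) = 2850400/(0.85 × 28.5 × 530) = 222.01 mm.
M_n = T(d − a/2) = 2850.4 kN × (920 − 111.005) mm = 2305.96 kN·m.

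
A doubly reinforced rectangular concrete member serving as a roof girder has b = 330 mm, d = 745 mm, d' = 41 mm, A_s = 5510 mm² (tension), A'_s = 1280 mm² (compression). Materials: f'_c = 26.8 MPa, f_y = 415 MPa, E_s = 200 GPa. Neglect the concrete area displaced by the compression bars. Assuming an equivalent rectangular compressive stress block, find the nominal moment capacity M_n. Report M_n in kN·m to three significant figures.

Assume both tension and compression steel yield.
Net tension couple steel: A_s − A'_s = 4230 mm².
a = (A_s − A'_s) f_y / (0.85 f'_c b) = 1755450/(0.85 × 26.8 × 330) = 233.52 mm.
c = a/β₁ = 233.52/0.85 = 274.73 mm; ε'_s = 0.003(c − d')/c = 0.0026 ≥ f_y/E_s = 0.0021, so compression steel does yield.
M_n = (A_s − A'_s) f_y (d − a/2) + A'_s f_y (d − d') = [1755450 × (745 − 116.76) + 531200 × (745 − 41)] × 10⁻⁶ = 1102.84 + 373.96 = 1476.80 kN·m.

M_n ≈ 1480 kN·m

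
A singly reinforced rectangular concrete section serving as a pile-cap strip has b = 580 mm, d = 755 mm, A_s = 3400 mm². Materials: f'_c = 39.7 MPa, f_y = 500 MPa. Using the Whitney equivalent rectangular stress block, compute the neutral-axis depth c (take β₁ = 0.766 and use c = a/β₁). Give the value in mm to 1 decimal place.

c ≈ 113.4 mm

T = A_s f_y = 3400 × 500 = 1700000 N = 1700 kN.
Setting C = 0.85 f'_c a b equal to T: a = 1700000/(0.85 × 39.7 × 580) = 86.858 mm.
With β₁ = 0.766, c = a/β₁ = 86.858/0.766 = 113.4 mm.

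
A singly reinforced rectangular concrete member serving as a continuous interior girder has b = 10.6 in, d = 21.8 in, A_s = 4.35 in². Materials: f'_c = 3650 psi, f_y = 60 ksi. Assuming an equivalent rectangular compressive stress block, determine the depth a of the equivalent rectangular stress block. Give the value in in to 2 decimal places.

T = A_s f_y = 4.35 × 60 = 261 kips.
a = T/(0.85 f'_c b) = 261/(0.85 × 3.65 × 10.6) = 7.94 in.

a ≈ 7.94 in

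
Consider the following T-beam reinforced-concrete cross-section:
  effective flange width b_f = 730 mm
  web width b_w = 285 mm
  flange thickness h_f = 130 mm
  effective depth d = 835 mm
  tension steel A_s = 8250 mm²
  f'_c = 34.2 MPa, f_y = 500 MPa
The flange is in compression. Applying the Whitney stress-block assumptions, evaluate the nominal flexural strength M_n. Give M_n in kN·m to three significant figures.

Tension: T = A_s f_y = 8250 × 500 = 4125000 N.
Try a within the flange: a = T/(0.85 f'_c b_f) = 4125000/(0.85 × 34.2 × 730) = 194.38 mm.
a = 194.38 > h_f = 130 mm: the block extends into the web. Split into flange-overhang and web parts.
C_f = 0.85 f'_c (b_f − b_w) h_f = 0.85 × 34.2 × (730 − 285) × 130 = 1681700 N.
Remaining web compression depth: a_w = (T − C_f)/(0.85 f'_c b_w) = (4125000 − 1681700)/(0.85 × 34.2 × 285) = 294.91 mm.
M_n = C_f(d − h_f/2) + (T − C_f)(d − a_w/2) = 1681700 × (835 − 65) + 2443300 × (835 − 147.455) = 1294.91 + 1679.88 = 2974.79 × 10⁶ N·mm.
M_n = 2974.79 kN·m.

M_n ≈ 2970 kN·m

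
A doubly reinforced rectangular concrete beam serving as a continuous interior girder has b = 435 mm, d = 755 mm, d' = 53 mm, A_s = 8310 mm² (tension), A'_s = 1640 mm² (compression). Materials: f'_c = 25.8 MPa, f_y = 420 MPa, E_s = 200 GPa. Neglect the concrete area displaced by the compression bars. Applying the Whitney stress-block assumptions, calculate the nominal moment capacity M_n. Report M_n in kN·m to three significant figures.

M_n ≈ 2190 kN·m

Assume both tension and compression steel yield.
Net tension couple steel: A_s − A'_s = 6670 mm².
a = (A_s − A'_s) f_y / (0.85 f'_c b) = 2801400/(0.85 × 25.8 × 435) = 293.66 mm.
c = a/β₁ = 293.66/0.85 = 345.48 mm; ε'_s = 0.003(c − d')/c = 0.0025 ≥ f_y/E_s = 0.0021, so compression steel does yield.
M_n = (A_s − A'_s) f_y (d − a/2) + A'_s f_y (d − d') = [2801400 × (755 − 146.83) + 688800 × (755 − 53)] × 10⁻⁶ = 1703.73 + 483.54 = 2187.27 kN·m.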